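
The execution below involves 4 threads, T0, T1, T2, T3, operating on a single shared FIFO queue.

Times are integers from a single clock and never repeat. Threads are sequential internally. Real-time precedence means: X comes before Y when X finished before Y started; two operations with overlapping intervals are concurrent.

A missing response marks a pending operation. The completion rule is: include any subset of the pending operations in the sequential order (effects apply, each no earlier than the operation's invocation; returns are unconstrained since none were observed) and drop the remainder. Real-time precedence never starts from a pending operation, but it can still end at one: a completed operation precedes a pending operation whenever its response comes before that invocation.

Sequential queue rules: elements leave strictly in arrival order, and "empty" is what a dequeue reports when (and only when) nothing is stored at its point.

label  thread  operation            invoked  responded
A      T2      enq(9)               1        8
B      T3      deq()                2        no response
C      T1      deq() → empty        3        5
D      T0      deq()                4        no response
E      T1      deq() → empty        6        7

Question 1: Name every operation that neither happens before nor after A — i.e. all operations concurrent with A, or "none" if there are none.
B, C, D, E

A runs from 1 to 8; window-overlapping ops are concurrent
B [2,…): concurrent
C [3,5]: concurrent
D [4,…): concurrent
E [6,7]: concurrent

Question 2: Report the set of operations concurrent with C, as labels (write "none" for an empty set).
A, B, D

overlap test against C [3,5]: concurrent iff the interval meets 3..5
A [1,8]: concurrent
B [2,…): concurrent
D [4,…): concurrent
E [6,7]: after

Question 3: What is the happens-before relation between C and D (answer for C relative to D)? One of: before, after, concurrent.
concurrent

C spans [3,5], D spans [4,…)
the intervals overlap in both directions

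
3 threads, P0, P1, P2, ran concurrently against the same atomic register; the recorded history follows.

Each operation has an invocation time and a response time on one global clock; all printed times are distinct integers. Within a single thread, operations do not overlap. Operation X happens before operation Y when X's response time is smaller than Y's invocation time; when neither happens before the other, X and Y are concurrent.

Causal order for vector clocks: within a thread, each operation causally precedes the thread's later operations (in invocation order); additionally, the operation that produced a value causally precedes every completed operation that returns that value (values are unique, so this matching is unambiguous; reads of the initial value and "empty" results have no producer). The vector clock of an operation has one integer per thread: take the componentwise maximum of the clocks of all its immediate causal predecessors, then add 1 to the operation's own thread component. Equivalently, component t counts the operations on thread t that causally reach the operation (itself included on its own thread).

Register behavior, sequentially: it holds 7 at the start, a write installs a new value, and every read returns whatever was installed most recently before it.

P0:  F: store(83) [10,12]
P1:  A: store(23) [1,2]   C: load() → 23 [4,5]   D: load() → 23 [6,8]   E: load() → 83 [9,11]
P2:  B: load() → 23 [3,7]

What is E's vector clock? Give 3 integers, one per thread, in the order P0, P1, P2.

no predecessors for A (invoked 1): P1 increments from zero → (0, 1, 0)
no predecessors for F (invoked 10): P0 increments from zero → (1, 0, 0)
invoked at 3, B merges VC(A)=(0, 1, 0) and bumps P2's slot → (0, 1, 1)
invoked at 4, C merges VC(A)=(0, 1, 0) and bumps P1's slot → (0, 2, 0)
invoked at 6, D merges VC(A)=(0, 1, 0), VC(C)=(0, 2, 0) and bumps P1's slot → (0, 3, 0)
invoked at 9, E merges VC(D)=(0, 3, 0), VC(F)=(1, 0, 0) and bumps P1's slot → (1, 4, 0)
target: VC(E) = (1, 4, 0)

(1, 4, 0)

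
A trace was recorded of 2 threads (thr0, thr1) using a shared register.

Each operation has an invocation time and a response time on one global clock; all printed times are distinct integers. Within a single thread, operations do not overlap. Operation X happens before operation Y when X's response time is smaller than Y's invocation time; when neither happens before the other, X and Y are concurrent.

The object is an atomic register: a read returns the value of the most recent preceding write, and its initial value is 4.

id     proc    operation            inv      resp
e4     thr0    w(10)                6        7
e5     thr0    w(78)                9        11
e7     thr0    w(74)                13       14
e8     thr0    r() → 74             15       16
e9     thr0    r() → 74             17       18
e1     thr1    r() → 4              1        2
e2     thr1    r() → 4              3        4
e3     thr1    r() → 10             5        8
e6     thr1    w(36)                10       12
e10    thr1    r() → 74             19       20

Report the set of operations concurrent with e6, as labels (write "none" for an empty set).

e5

e6 spans [10,12]: anything still running between times 10 and 12 counts as concurrent
e1 [1,2]: before
e2 [3,4]: before
e3 [5,8]: before
e4 [6,7]: before
e5 [9,11]: concurrent
e7 [13,14]: after
e8 [15,16]: after
e9 [17,18]: after
e10 [19,20]: after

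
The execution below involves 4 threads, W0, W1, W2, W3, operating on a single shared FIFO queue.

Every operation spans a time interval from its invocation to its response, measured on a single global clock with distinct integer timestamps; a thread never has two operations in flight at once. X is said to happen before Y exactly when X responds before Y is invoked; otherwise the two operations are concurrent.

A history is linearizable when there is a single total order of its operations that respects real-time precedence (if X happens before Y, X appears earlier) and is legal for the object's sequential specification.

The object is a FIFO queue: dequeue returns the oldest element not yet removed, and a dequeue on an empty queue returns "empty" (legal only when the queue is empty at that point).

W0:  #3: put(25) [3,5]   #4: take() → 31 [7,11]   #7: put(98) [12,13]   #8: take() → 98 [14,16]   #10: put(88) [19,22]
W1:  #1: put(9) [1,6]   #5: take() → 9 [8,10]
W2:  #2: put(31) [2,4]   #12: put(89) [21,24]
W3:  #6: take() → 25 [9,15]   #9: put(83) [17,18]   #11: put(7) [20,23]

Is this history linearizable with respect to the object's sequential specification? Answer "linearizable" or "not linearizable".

witness order: #1, #2, #3, #5, #4, #6, #7, #8, #9, #10, #11, #12
after step 1 (#1 put(9)): queue <9>
after step 2 (#2 put(31)): queue <9,31>
after step 3 (#3 put(25)): queue <9,31,25>
after step 4 (#5 take() → 9): queue <31,25>
after step 5 (#4 take() → 31): queue <25>
after step 6 (#6 take() → 25): queue <>
after step 7 (#7 put(98)): queue <98>
after step 8 (#8 take() → 98): queue <>
after step 9 (#9 put(83)): queue <83>
after step 10 (#10 put(88)): queue <83,88>
after step 11 (#11 put(7)): queue <83,88,7>
after step 12 (#12 put(89)): queue <83,88,7,89>

linearizable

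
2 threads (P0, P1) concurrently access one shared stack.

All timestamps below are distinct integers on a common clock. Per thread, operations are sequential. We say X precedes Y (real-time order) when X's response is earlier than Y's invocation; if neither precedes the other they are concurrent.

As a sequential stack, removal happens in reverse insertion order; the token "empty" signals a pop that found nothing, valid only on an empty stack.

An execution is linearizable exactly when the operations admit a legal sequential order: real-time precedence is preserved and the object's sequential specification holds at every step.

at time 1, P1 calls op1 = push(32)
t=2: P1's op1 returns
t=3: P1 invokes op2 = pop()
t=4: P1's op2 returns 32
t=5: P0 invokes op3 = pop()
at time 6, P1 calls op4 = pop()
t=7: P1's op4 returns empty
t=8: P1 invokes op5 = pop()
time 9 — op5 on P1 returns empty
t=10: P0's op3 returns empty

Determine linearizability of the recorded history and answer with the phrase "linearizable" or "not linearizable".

witness order: op1, op2, op3, op4, op5
1. op1 push(32), leaving stack <32>
2. op2 pop() → 32, leaving stack <>
3. op3 pop() → empty, leaving stack <>
4. op4 pop() → empty, leaving stack <>
5. op5 pop() → empty, leaving stack <>

linearizable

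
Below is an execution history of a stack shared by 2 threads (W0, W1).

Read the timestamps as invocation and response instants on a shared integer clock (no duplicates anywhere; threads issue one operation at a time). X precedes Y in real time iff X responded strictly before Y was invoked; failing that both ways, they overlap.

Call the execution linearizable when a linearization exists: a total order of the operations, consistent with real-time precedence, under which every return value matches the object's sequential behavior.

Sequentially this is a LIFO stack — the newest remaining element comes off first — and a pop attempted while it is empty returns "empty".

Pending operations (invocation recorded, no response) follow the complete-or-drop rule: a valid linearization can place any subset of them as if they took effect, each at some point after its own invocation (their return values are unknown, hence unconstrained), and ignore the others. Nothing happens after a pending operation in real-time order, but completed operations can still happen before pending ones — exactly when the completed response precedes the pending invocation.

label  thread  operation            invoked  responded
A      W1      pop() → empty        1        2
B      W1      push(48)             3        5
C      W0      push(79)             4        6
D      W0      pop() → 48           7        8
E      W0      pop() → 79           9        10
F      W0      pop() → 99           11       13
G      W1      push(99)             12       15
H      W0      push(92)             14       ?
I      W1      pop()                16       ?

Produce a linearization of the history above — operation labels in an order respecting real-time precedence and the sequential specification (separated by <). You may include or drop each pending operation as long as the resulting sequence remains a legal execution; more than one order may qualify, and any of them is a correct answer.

A < C < B < D < E < G < F

1. A pop() → empty, leaving stack <>
2. C push(79), leaving stack <79>
3. B push(48), leaving stack <79,48>
4. D pop() → 48, leaving stack <79>
5. E pop() → 79, leaving stack <>
6. G push(99), leaving stack <99>
7. F pop() → 99, leaving stack <>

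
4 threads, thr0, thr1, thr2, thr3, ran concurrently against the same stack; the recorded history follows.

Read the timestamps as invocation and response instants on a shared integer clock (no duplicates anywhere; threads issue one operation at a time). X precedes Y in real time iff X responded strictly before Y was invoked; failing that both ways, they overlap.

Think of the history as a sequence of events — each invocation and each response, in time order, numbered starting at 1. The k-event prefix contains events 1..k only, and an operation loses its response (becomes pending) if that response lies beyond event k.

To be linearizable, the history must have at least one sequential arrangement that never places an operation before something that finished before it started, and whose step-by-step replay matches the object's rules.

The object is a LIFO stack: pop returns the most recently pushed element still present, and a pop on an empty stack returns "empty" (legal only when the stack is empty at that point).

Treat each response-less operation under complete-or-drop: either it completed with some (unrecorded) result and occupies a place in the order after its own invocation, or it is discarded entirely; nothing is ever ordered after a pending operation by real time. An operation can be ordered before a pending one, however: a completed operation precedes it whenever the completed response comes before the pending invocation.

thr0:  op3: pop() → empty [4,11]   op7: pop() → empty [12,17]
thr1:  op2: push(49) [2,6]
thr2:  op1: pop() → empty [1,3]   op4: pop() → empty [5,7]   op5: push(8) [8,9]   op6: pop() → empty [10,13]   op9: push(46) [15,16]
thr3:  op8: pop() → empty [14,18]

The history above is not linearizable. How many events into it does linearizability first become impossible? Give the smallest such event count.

13

one valid order for events 1..12 is op1, op3, op4, op2, op5:
1. op1 pop() → empty, leaving stack <>
2. op3 pop() → empty, leaving stack <>
3. op4 pop() → empty, leaving stack <>
4. op2 push(49), leaving stack <49>
5. op5 push(8), leaving stack <49,8>
event 13 — op6's response, time 13 — after it, nothing linearizes
no escape via the 1 pending operation (op7): every completion choice fails
e.g. op1, op2, op3, op4, op5, op6 (pending dropped): illegal at step 3, since op3 pop() → empty cannot apply there
e.g. op1, op2, op4, op3, op5, op6 (pending dropped): illegal at step 3, since op4 pop() → empty cannot apply there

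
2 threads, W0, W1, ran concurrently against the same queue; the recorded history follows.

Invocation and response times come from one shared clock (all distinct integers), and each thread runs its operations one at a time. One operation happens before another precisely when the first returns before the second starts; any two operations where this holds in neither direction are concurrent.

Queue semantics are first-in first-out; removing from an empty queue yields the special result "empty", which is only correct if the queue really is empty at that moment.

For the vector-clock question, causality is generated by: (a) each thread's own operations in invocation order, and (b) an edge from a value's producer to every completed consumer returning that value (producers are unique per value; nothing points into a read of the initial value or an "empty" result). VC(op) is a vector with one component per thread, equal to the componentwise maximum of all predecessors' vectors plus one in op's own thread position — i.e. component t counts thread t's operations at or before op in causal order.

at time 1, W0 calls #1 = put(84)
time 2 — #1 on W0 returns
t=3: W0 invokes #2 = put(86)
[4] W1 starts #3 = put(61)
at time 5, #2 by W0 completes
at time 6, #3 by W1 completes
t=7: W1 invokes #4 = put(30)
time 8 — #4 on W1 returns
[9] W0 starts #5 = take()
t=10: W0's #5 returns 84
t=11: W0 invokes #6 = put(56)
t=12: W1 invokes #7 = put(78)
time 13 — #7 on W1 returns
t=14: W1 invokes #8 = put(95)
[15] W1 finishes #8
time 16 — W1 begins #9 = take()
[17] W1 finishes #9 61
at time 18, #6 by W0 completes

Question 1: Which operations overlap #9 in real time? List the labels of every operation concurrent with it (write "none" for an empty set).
overlap test against #9 [16,17]: concurrent iff the interval meets 16..17
#1 [1,2]: before
#2 [3,5]: before
#3 [4,6]: before
#4 [7,8]: before
#5 [9,10]: before
#6 [11,18]: concurrent
#7 [12,13]: before
#8 [14,15]: before

#6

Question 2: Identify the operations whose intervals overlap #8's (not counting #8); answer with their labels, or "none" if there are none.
#8 spans [14,15]; an op avoiding the whole window 14..15 is ordered, any other is concurrent
#1 [1,2]: before
#2 [3,5]: before
#3 [4,6]: before
#4 [7,8]: before
#5 [9,10]: before
#6 [11,18]: concurrent
#7 [12,13]: before
#9 [16,17]: after

#6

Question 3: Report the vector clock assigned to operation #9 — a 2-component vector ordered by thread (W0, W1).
root op #3, invoked 4: fresh clock plus W1's own tick → (0, 1)
root op #1, invoked 1: fresh clock plus W0's own tick → (1, 0)
VC(#4, invoked at 7): max of VC(#3)=(0, 1), then +1 on thread W1 → (0, 2)
VC(#2, invoked at 3): max of VC(#1)=(1, 0), then +1 on thread W0 → (2, 0)
VC(#7, invoked at 12): max of VC(#4)=(0, 2), then +1 on thread W1 → (0, 3)
VC(#5, invoked at 9): max of VC(#1)=(1, 0), VC(#2)=(2, 0), then +1 on thread W0 → (3, 0)
VC(#8, invoked at 14): max of VC(#7)=(0, 3), then +1 on thread W1 → (0, 4)
VC(#6, invoked at 11): max of VC(#5)=(3, 0), then +1 on thread W0 → (4, 0)
VC(#9, invoked at 16): max of VC(#3)=(0, 1), VC(#8)=(0, 4), then +1 on thread W1 → (0, 5)
target: VC(#9) = (0, 5)

(0, 5)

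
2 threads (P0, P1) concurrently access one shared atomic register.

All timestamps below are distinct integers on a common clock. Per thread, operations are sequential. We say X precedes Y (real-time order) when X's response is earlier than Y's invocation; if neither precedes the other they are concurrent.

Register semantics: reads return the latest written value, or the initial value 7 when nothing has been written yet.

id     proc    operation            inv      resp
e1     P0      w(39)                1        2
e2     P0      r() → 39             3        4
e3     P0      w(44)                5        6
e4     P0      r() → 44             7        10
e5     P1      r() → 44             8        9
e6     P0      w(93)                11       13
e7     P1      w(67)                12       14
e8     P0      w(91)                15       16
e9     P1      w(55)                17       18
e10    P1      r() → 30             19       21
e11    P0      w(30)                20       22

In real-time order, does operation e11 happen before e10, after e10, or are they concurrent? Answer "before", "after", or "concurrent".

concurrent

e11 spans [20,22], e10 spans [19,21]
the intervals overlap in both directions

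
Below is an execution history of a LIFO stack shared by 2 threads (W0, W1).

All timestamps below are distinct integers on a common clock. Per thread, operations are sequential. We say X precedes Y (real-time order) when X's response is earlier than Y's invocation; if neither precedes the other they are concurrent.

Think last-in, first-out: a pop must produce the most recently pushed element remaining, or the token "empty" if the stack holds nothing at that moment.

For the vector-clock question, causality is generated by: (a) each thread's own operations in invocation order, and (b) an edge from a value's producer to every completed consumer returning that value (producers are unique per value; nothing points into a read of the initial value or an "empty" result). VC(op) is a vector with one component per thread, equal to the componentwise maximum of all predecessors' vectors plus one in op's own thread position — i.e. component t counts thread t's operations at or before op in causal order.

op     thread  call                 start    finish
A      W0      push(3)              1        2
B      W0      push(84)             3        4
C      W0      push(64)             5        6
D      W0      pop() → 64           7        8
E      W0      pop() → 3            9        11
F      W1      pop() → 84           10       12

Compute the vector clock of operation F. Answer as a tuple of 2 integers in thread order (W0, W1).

(2, 1)

root op A, invoked 1: fresh clock plus W0's own tick → (1, 0)
invoked at 3, B merges VC(A)=(1, 0) and bumps W0's slot → (2, 0)
invoked at 10, F merges VC(B)=(2, 0) and bumps W1's slot → (2, 1)
invoked at 5, C merges VC(B)=(2, 0) and bumps W0's slot → (3, 0)
invoked at 7, D merges VC(C)=(3, 0) and bumps W0's slot → (4, 0)
invoked at 9, E merges VC(A)=(1, 0), VC(D)=(4, 0) and bumps W0's slot → (5, 0)
target: VC(F) = (2, 1)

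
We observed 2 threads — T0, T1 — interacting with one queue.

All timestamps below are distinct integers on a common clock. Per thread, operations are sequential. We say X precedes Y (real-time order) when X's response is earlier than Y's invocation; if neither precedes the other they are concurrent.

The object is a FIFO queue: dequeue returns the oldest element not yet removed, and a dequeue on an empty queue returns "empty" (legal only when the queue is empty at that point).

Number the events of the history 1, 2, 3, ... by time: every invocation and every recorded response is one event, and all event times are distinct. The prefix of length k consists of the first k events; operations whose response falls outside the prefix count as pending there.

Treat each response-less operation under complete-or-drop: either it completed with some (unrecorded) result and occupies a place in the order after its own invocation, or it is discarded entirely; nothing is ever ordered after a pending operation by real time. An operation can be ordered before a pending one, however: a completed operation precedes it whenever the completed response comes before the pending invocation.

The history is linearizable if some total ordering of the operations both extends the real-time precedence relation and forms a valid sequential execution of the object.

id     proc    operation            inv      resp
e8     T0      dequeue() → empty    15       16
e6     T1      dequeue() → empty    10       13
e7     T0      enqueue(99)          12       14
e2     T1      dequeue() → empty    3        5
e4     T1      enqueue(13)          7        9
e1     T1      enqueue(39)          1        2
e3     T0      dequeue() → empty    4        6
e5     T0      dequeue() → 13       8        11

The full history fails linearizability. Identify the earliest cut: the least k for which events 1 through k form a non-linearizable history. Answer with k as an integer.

6

a valid linearization of events 1..5 exists, for instance e1, e3, e2:
1. e1 enqueue(39), leaving queue <39>
2. e3 dequeue() (pending, included), leaving queue <>
3. e2 dequeue() → empty, leaving queue <>
adding event 6 (e3 responds at 6) leaves no legal real-time order
for example e1, e2, e3 fails at step 2: e2 dequeue() → empty is not legal there
for example e1, e3, e2 fails at step 2: e3 dequeue() → empty is not legal there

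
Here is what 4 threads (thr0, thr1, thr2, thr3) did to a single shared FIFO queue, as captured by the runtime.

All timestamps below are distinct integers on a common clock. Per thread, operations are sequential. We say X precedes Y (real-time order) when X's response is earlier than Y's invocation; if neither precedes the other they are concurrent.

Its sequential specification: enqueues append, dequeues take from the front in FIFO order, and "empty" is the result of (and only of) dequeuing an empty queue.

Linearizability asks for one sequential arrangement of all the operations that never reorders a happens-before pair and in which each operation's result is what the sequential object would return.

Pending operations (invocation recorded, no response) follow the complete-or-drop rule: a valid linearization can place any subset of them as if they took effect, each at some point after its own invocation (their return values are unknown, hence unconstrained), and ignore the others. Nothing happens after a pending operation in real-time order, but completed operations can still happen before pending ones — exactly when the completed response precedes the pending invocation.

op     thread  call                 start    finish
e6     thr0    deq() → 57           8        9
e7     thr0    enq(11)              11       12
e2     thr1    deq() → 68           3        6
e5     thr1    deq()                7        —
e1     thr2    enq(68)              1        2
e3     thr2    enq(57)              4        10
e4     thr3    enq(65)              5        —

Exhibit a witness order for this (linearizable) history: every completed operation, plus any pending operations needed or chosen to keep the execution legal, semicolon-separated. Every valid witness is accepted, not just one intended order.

e1; e2; e3; e4; e6; e5; e7

step 1: e1 enq(68) — queue <68>
step 2: e2 deq() → 68 — queue <>
step 3: e3 enq(57) — queue <57>
step 4: e4 enq(65) (pending, included) — queue <57,65>
step 5: e6 deq() → 57 — queue <65>
step 6: e5 deq() (pending, included) — queue <>
step 7: e7 enq(11) — queue <11>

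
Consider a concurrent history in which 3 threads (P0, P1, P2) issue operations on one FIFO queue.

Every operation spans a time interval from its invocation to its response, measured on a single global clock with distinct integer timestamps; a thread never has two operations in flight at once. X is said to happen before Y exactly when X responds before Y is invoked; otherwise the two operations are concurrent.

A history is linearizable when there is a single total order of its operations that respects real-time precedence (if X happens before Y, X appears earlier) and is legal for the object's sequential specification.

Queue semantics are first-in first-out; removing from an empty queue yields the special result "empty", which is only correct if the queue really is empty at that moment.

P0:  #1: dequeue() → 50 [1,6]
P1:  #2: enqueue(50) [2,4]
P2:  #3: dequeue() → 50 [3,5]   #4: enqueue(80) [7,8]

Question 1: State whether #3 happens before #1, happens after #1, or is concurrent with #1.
#3 spans [3,5], #1 spans [1,6]
the intervals overlap in both directions

concurrent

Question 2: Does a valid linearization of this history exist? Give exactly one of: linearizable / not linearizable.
events 1..5 are fine; event 6 — the response of #1 at time 6 — makes the prefix non-linearizable
every one of the 6 real-time-consistent orders over 3 completed FIFO queue ops fails the sequential spec
sample order #1, #2, #3 stalls at step 1 — #1 dequeue() → 50 has no legal effect
sample order #1, #3, #2 stalls at step 1 — #1 dequeue() → 50 has no legal effect

not linearizable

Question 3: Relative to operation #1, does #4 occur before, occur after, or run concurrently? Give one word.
#4 spans [7,8], #1 spans [1,6]
resp(#1)=6 < inv(#4)=7

after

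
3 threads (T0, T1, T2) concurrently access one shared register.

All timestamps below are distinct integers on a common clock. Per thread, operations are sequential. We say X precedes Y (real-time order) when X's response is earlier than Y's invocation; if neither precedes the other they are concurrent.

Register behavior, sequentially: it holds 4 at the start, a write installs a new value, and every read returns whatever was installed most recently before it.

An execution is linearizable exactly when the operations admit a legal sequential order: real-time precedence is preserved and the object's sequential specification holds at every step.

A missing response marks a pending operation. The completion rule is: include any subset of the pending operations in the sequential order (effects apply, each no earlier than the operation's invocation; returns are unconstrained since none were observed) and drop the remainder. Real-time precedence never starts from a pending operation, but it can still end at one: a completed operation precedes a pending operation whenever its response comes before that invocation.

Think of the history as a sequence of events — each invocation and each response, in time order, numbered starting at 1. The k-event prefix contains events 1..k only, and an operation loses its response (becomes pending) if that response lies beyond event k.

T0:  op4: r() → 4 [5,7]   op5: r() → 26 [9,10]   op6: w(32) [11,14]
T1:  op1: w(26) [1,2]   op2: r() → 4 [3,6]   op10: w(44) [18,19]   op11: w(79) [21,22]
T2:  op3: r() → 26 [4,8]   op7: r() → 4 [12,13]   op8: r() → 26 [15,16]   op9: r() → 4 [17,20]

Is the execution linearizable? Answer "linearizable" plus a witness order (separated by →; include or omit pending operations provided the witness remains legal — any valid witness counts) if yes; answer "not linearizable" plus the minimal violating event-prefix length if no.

through event 5 a valid linearization exists; event 6 (op2 responding at time 6) ends that
exactly one order of the 2 completed ops respects real time; the register replay fails
every completion of the 2 pending operations (op3, op4) was checked; none linearizes
sample order op1, op2 (pending dropped) stalls at step 2 — op2 r() → 4 has no legal effect

not linearizable — minimal violating prefix: 6 events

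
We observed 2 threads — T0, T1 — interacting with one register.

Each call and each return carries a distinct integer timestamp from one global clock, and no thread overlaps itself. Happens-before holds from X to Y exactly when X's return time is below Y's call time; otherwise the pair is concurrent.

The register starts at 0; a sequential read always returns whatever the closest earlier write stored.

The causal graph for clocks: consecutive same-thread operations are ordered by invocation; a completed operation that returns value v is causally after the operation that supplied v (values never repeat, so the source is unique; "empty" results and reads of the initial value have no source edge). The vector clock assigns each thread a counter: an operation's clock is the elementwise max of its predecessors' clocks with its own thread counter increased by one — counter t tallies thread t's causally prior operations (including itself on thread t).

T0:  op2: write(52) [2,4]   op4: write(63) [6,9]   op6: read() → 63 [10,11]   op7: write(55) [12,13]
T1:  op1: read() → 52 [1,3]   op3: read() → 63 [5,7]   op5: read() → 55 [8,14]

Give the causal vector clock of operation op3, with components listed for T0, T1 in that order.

(2, 2)

op2, invoked 2, has no incoming edges; only T0's bump applies → (1, 0)
VC(op1, invoked at 1): max of VC(op2)=(1, 0), then +1 on thread T1 → (1, 1)
VC(op4, invoked at 6): max of VC(op2)=(1, 0), then +1 on thread T0 → (2, 0)
VC(op6, invoked at 10): max of VC(op4)=(2, 0), then +1 on thread T0 → (3, 0)
VC(op3, invoked at 5): max of VC(op1)=(1, 1), VC(op4)=(2, 0), then +1 on thread T1 → (2, 2)
VC(op7, invoked at 12): max of VC(op6)=(3, 0), then +1 on thread T0 → (4, 0)
VC(op5, invoked at 8): max of VC(op3)=(2, 2), VC(op7)=(4, 0), then +1 on thread T1 → (4, 3)
target: VC(op3) = (2, 2)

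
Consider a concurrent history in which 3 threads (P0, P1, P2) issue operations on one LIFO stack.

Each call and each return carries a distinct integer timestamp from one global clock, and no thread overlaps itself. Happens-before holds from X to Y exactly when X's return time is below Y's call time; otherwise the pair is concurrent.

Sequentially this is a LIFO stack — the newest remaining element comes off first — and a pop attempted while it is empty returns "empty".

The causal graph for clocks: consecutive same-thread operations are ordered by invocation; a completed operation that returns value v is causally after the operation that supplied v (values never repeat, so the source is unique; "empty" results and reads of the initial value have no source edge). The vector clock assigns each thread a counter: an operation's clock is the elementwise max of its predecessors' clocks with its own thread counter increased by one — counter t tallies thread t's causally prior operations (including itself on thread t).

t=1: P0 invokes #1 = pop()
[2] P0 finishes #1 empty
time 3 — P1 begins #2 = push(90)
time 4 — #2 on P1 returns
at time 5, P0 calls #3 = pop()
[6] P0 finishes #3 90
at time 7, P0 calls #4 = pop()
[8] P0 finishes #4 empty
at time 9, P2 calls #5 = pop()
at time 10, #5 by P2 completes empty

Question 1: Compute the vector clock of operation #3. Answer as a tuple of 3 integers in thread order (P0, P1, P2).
Answer: (2, 1, 0)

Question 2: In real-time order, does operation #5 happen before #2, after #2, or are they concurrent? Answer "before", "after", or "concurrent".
Answer: after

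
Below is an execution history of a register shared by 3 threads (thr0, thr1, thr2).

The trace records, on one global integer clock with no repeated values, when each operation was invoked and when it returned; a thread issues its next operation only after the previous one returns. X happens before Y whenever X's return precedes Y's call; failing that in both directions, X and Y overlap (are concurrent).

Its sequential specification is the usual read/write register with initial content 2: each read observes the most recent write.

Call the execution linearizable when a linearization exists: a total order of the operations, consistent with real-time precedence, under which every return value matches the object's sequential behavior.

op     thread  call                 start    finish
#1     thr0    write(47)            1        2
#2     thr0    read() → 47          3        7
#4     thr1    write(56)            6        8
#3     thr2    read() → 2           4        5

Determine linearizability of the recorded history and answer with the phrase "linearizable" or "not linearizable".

cut after 4 events: linearizable; cut after 5 events (#3 responds, time 5): not linearizable
exhaustive check: the 2 completed register ops admit one real-time order; illegal
including or dropping the 1 pending operation (#2) in any combination fails
take #1, #3 (pending dropped): step 2 already fails, because #3 read() → 2 cannot occur there

not linearizable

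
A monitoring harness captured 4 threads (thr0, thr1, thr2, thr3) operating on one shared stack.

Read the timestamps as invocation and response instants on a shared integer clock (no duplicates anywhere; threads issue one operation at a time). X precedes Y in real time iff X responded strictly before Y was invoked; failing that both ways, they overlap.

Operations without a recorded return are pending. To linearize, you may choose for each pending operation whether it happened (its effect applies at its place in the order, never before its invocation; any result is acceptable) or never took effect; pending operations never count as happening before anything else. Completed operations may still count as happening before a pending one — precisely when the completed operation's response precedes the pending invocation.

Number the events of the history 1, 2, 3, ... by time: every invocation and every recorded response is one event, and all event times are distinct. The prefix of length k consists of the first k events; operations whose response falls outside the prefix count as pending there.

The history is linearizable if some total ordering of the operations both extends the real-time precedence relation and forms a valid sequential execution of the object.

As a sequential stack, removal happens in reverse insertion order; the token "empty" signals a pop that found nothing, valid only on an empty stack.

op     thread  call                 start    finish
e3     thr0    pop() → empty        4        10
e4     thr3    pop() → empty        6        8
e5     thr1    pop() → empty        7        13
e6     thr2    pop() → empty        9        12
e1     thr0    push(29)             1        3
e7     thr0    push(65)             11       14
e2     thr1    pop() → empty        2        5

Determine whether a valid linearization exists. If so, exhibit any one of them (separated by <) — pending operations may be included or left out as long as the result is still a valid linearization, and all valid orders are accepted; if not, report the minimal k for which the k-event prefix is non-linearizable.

not linearizable — minimal violating prefix: 13 events

already the first 13 events (up to e5's response at time 13) admit no linearization; the first 12 still do
every one of the 27 real-time-consistent orders over 6 completed stack ops fails the sequential spec
no escape via the 1 pending operation (e7): every completion choice fails
one such order, e1, e2, e3, e4, e5, e6 (pending dropped), breaks at step 2 where e2 pop() → empty is illegal
one such order, e1, e2, e3, e4, e6, e5 (pending dropped), breaks at step 2 where e2 pop() → empty is illegal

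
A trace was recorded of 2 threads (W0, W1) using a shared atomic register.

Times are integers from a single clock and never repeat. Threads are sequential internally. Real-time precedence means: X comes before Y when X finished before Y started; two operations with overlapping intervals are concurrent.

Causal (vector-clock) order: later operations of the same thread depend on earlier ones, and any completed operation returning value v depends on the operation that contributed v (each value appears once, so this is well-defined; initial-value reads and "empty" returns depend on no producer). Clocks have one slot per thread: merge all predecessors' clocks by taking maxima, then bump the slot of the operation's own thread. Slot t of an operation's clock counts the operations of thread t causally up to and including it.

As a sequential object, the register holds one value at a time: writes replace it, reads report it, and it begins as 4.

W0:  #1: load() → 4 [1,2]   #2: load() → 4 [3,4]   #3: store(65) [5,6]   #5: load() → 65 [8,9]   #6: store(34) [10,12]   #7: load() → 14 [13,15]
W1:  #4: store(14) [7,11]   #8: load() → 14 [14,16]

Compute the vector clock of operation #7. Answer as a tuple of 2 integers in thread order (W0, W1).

(6, 1)

no predecessors for #4 (invoked 7): W1 increments from zero → (0, 1)
no predecessors for #1 (invoked 1): W0 increments from zero → (1, 0)
VC(#8, invoked at 14): max of VC(#4)=(0, 1), then +1 on thread W1 → (0, 2)
VC(#2, invoked at 3): max of VC(#1)=(1, 0), then +1 on thread W0 → (2, 0)
VC(#3, invoked at 5): max of VC(#2)=(2, 0), then +1 on thread W0 → (3, 0)
VC(#5, invoked at 8): max of VC(#3)=(3, 0), then +1 on thread W0 → (4, 0)
VC(#6, invoked at 10): max of VC(#5)=(4, 0), then +1 on thread W0 → (5, 0)
VC(#7, invoked at 13): max of VC(#4)=(0, 1), VC(#6)=(5, 0), then +1 on thread W0 → (6, 1)
target: VC(#7) = (6, 1)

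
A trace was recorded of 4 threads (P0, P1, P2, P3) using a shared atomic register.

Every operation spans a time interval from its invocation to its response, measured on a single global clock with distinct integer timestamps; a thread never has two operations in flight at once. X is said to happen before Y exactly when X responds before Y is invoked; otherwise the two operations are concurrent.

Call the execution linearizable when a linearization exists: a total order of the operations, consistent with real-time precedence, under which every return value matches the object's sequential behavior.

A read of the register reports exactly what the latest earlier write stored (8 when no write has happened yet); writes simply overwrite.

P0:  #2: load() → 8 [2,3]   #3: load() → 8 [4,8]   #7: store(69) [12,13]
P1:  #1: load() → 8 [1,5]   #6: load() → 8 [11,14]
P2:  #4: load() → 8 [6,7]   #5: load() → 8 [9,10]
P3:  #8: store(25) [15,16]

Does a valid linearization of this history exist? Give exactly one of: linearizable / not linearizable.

linearizable

witness order: #1, #2, #3, #4, #5, #6, #7, #8
1. #1 load() → 8, leaving value 8
2. #2 load() → 8, leaving value 8
3. #3 load() → 8, leaving value 8
4. #4 load() → 8, leaving value 8
5. #5 load() → 8, leaving value 8
6. #6 load() → 8, leaving value 8
7. #7 store(69), leaving value 69
8. #8 store(25), leaving value 25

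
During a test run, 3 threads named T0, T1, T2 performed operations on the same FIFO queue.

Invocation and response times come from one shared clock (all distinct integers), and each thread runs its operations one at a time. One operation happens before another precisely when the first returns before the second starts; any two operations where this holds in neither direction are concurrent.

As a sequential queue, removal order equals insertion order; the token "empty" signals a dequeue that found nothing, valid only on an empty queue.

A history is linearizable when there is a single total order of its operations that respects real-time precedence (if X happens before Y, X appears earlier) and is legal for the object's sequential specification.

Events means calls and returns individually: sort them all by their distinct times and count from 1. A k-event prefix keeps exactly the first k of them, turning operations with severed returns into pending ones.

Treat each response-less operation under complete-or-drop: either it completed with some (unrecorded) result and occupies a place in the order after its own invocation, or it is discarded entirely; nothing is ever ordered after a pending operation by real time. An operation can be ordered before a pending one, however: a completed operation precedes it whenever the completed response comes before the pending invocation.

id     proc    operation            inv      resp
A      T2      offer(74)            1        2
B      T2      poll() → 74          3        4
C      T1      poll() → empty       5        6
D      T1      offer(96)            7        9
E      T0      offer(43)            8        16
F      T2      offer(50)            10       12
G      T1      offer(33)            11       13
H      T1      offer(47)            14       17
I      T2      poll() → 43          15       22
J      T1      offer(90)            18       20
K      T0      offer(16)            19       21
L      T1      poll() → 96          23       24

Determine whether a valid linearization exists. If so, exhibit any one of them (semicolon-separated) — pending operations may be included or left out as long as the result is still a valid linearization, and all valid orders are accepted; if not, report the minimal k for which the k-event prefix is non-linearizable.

linearizable — witness: A; B; C; E; D; F; G; H; I; J; K; L

step 1: A offer(74) — queue <74>
step 2: B poll() → 74 — queue <>
step 3: C poll() → empty — queue <>
step 4: E offer(43) — queue <43>
step 5: D offer(96) — queue <43,96>
step 6: F offer(50) — queue <43,96,50>
step 7: G offer(33) — queue <43,96,50,33>
step 8: H offer(47) — queue <43,96,50,33,47>
step 9: I poll() → 43 — queue <96,50,33,47>
step 10: J offer(90) — queue <96,50,33,47,90>
step 11: K offer(16) — queue <96,50,33,47,90,16>
step 12: L poll() → 96 — queue <50,33,47,90,16>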